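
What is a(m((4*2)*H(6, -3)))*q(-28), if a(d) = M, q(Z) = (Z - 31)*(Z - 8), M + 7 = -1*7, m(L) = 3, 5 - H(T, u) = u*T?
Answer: -29736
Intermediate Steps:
H(T, u) = 5 - T*u (H(T, u) = 5 - u*T = 5 - T*u)
M = -14 (M = -7 - 1*7 = -7 - 7 = -14)
q(Z) = (-31 + Z)*(-8 + Z)
a(d) = -14
a(m((4*2)*H(6, -3)))*q(-28) = -14*(248 + (-28)**2 - 39*(-28)) = -14*(248 + 784 + 1092) = -14*2124 = -29736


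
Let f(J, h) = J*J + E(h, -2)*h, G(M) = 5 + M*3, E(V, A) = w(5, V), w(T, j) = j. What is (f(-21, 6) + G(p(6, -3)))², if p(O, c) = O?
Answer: 250000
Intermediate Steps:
E(V, A) = V
G(M) = 5 + 3*M
f(J, h) = J² + h² (f(J, h) = J*J + h*h = J² + h²)
(f(-21, 6) + G(p(6, -3)))² = (((-21)² + 6²) + (5 + 3*6))² = ((441 + 36) + (5 + 18))² = (477 + 23)² = 500² = 250000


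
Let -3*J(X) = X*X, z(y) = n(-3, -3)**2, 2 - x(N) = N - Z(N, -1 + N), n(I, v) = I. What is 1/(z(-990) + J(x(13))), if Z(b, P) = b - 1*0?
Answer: 3/23 ≈ 0.13043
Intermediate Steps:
Z(b, P) = b (Z(b, P) = b + 0 = b)
x(N) = 2 (x(N) = 2 - (N - N) = 2 - 1*0 = 2 + 0 = 2)
z(y) = 9 (z(y) = (-3)**2 = 9)
J(X) = -X**2/3 (J(X) = -X*X/3 = -X**2/3)
1/(z(-990) + J(x(13))) = 1/(9 - 1/3*2**2) = 1/(9 - 1/3*4) = 1/(9 - 4/3) = 1/(23/3) = 3/23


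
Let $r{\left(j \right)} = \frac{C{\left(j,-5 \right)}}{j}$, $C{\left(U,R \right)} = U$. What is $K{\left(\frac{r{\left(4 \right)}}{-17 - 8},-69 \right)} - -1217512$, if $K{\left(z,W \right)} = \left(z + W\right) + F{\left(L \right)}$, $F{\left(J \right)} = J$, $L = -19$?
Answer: $\frac{30435599}{25} \approx 1.2174 \cdot 10^{6}$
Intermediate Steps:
$r{\left(j \right)} = 1$ ($r{\left(j \right)} = \frac{j}{j} = 1$)
$K{\left(z,W \right)} = -19 + W + z$ ($K{\left(z,W \right)} = \left(z + W\right) - 19 = \left(W + z\right) - 19 = -19 + W + z$)
$K{\left(\frac{r{\left(4 \right)}}{-17 - 8},-69 \right)} - -1217512 = \left(-19 - 69 + \frac{1}{-17 - 8} \cdot 1\right) - -1217512 = \left(-19 - 69 + \frac{1}{-25} \cdot 1\right) + 1217512 = \left(-19 - 69 - \frac{1}{25}\right) + 1217512 = - \frac{2201}{25} + 1217512 = \frac{30435599}{25}$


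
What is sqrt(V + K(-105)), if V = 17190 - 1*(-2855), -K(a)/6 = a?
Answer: 5*sqrt(827) ≈ 143.79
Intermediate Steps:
K(a) = -6*a
V = 20045 (V = 17190 + 2855 = 20045)
sqrt(V + K(-105)) = sqrt(20045 - 6*(-105)) = sqrt(20045 + 630) = sqrt(20675) = 5*sqrt(827)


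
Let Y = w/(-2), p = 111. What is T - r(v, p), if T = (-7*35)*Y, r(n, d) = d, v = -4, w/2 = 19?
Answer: 4544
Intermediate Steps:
w = 38 (w = 2*19 = 38)
Y = -19 (Y = 38/(-2) = 38*(-½) = -19)
T = 4655 (T = -7*35*(-19) = -245*(-19) = 4655)
T - r(v, p) = 4655 - 1*111 = 4655 - 111 = 4544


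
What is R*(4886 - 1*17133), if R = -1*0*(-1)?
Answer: 0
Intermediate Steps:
R = 0 (R = 0*(-1) = 0)
R*(4886 - 1*17133) = 0*(4886 - 1*17133) = 0*(4886 - 17133) = 0*(-12247) = 0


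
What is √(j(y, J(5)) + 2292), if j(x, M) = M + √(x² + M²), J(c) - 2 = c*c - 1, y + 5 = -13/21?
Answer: √(1022238 + 42*√78010)/21 ≈ 48.421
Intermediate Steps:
y = -118/21 (y = -5 - 13/21 = -118/21 ≈ -5.6190)
J(c) = 1 + c² (J(c) = 2 + (c*c - 1) = 2 + (c² - 1) = 2 + (-1 + c²) = 1 + c²)
j(x, M) = M + √(M² + x²)
√(j(y, J(5)) + 2292) = √(((1 + 5²) + √((1 + 5²)² + (-118/21)²)) + 2292) = √(((1 + 25) + √((1 + 25)² + 13924/441)) + 2292) = √((26 + √(26² + 13924/441)) + 2292) = √((26 + √(676 + 13924/441)) + 2292) = √((26 + √(312040/441)) + 2292) = √((26 + 2*√78010/21) + 2292) = √(2318 + 2*√78010/21)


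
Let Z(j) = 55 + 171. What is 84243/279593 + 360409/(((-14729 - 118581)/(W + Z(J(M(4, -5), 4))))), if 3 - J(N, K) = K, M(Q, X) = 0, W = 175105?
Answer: -17667713791441417/37272542830 ≈ -4.7401e+5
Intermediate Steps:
J(N, K) = 3 - K
Z(j) = 226
84243/279593 + 360409/(((-14729 - 118581)/(W + Z(J(M(4, -5), 4))))) = 84243/279593 + 360409/(((-14729 - 118581)/(175105 + 226))) = 84243*(1/279593) + 360409/((-133310/175331)) = 84243/279593 + 360409/((-133310*1/175331)) = 84243/279593 + 360409/(-133310/175331) = 84243/279593 + 360409*(-175331/133310) = 84243/279593 - 63190870379/133310 = -17667713791441417/37272542830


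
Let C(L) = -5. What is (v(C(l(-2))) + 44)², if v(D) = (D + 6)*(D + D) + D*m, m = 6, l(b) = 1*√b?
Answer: 16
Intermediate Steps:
l(b) = √b
v(D) = 6*D + 2*D*(6 + D) (v(D) = (D + 6)*(D + D) + D*6 = (6 + D)*(2*D) + 6*D = 2*D*(6 + D) + 6*D = 6*D + 2*D*(6 + D))
(v(C(l(-2))) + 44)² = (2*(-5)*(9 - 5) + 44)² = (2*(-5)*4 + 44)² = (-40 + 44)² = 4² = 16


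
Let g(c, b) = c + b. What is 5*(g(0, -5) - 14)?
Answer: -95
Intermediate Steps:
g(c, b) = b + c
5*(g(0, -5) - 14) = 5*((-5 + 0) - 14) = 5*(-5 - 14) = 5*(-19) = -95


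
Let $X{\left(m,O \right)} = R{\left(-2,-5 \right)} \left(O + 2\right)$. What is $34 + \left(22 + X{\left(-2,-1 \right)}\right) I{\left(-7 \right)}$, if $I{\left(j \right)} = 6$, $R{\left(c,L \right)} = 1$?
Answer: $172$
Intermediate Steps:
$X{\left(m,O \right)} = 2 + O$ ($X{\left(m,O \right)} = 1 \left(O + 2\right) = 1 \left(2 + O\right) = 2 + O$)
$34 + \left(22 + X{\left(-2,-1 \right)}\right) I{\left(-7 \right)} = 34 + \left(22 + \left(2 - 1\right)\right) 6 = 34 + \left(22 + 1\right) 6 = 34 + 23 \cdot 6 = 34 + 138 = 172$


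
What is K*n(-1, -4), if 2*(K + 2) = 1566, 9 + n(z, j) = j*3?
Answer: -16401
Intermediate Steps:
n(z, j) = -9 + 3*j (n(z, j) = -9 + j*3 = -9 + 3*j)
K = 781 (K = -2 + (½)*1566 = -2 + 783 = 781)
K*n(-1, -4) = 781*(-9 + 3*(-4)) = 781*(-9 - 12) = 781*(-21) = -16401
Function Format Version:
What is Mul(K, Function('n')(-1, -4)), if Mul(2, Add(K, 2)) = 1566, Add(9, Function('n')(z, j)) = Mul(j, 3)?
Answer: -16401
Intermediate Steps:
Function('n')(z, j) = Add(-9, Mul(3, j)) (Function('n')(z, j) = Add(-9, Mul(j, 3)) = Add(-9, Mul(3, j)))
K = 781 (K = Add(-2, Mul(Rational(1, 2), 1566)) = Add(-2, 783) = 781)
Mul(K, Function('n')(-1, -4)) = Mul(781, Add(-9, Mul(3, -4))) = Mul(781, Add(-9, -12)) = Mul(781, -21) = -16401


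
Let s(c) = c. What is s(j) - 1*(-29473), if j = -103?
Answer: 29370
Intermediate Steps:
s(j) - 1*(-29473) = -103 - 1*(-29473) = -103 + 29473 = 29370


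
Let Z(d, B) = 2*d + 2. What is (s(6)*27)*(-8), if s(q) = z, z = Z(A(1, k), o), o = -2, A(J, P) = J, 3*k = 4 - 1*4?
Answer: -864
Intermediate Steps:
k = 0 (k = (4 - 1*4)/3 = (4 - 4)/3 = (⅓)*0 = 0)
Z(d, B) = 2 + 2*d
z = 4 (z = 2 + 2*1 = 2 + 2 = 4)
s(q) = 4
(s(6)*27)*(-8) = (4*27)*(-8) = 108*(-8) = -864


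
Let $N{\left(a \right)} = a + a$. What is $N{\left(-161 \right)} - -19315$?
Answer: $18993$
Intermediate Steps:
$N{\left(a \right)} = 2 a$
$N{\left(-161 \right)} - -19315 = 2 \left(-161\right) - -19315 = -322 + 19315 = 18993$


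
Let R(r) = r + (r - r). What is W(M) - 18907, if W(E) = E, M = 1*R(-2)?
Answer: -18909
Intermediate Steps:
R(r) = r (R(r) = r + 0 = r)
M = -2 (M = 1*(-2) = -2)
W(M) - 18907 = -2 - 18907 = -18909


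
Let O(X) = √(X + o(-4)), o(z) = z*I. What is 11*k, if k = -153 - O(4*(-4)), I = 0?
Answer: -1683 - 44*I ≈ -1683.0 - 44.0*I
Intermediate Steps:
o(z) = 0 (o(z) = z*0 = 0)
O(X) = √X (O(X) = √(X + 0) = √X)
k = -153 - 4*I (k = -153 - √(4*(-4)) = -153 - √(-16) = -153 - 4*I ≈ -153.0 - 4.0*I)
11*k = 11*(-153 - 4*I) = -1683 - 44*I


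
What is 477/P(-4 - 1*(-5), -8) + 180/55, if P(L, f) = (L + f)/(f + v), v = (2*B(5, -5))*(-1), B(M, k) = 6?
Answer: 105192/77 ≈ 1366.1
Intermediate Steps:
v = -12 (v = (2*6)*(-1) = 12*(-1) = -12)
P(L, f) = (L + f)/(-12 + f) (P(L, f) = (L + f)/(f - 12) = (L + f)/(-12 + f))
477/P(-4 - 1*(-5), -8) + 180/55 = 477/((((-4 - 1*(-5)) - 8)/(-12 - 8))) + 180/55 = 477/((((-4 + 5) - 8)/(-20))) + 180*(1/55) = 477/((-(1 - 8)/20)) + 36/11 = 477/((-1/20*(-7))) + 36/11 = 477/(7/20) + 36/11 = 477*(20/7) + 36/11 = 9540/7 + 36/11 = 105192/77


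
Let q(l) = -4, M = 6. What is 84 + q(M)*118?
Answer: -388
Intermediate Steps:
84 + q(M)*118 = 84 - 4*118 = 84 - 472 = -388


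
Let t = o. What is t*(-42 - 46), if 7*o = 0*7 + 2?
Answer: -176/7 ≈ -25.143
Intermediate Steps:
o = 2/7 (o = (0*7 + 2)/7 = (0 + 2)/7 = (⅐)*2 = 2/7 ≈ 0.28571)
t = 2/7 ≈ 0.28571
t*(-42 - 46) = 2*(-42 - 46)/7 = (2/7)*(-88) = -176/7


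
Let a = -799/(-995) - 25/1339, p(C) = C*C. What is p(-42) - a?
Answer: 2349141034/1332305 ≈ 1763.2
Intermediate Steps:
p(C) = C**2
a = 1044986/1332305 (a = -799*(-1/995) - 25*1/1339 = 799/995 - 25/1339 = 1044986/1332305 ≈ 0.78434)
p(-42) - a = (-42)**2 - 1*1044986/1332305 = 1764 - 1044986/1332305 = 2349141034/1332305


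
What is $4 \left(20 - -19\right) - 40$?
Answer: $116$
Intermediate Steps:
$4 \left(20 - -19\right) - 40 = 4 \left(20 + 19\right) - 40 = 4 \cdot 39 - 40 = 156 - 40 = 116$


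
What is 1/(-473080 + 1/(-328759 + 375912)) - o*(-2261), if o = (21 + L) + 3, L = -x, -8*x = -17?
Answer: 8826378109364101/178457129912 ≈ 49459.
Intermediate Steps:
x = 17/8 (x = -⅛*(-17) = 17/8 ≈ 2.1250)
L = -17/8 (L = -1*17/8 = -17/8 ≈ -2.1250)
o = 175/8 (o = (21 - 17/8) + 3 = 151/8 + 3 = 175/8 ≈ 21.875)
1/(-473080 + 1/(-328759 + 375912)) - o*(-2261) = 1/(-473080 + 1/(-328759 + 375912)) - 175*(-2261)/8 = 1/(-473080 + 1/47153) - 1*(-395675/8) = 1/(-473080 + 1/47153) + 395675/8 = 1/(-22307141239/47153) + 395675/8 = -47153/22307141239 + 395675/8 = 8826378109364101/178457129912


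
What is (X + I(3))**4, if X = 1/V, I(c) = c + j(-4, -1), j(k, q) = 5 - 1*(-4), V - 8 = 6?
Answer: 815730721/38416 ≈ 21234.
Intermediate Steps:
V = 14 (V = 8 + 6 = 14)
j(k, q) = 9 (j(k, q) = 5 + 4 = 9)
I(c) = 9 + c (I(c) = c + 9 = 9 + c)
X = 1/14 ≈ 0.071429
(X + I(3))**4 = (1/14 + (9 + 3))**4 = (1/14 + 12)**4 = (169/14)**4 = 815730721/38416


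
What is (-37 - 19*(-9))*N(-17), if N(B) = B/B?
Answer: 134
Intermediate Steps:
N(B) = 1
(-37 - 19*(-9))*N(-17) = (-37 - 19*(-9))*1 = (-37 + 171)*1 = 134*1 = 134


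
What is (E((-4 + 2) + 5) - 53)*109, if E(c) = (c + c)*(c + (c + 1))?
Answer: -1199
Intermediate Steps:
E(c) = 2*c*(1 + 2*c) (E(c) = (2*c)*(c + (1 + c)) = (2*c)*(1 + 2*c) = 2*c*(1 + 2*c))
(E((-4 + 2) + 5) - 53)*109 = (2*((-4 + 2) + 5)*(1 + 2*((-4 + 2) + 5)) - 53)*109 = (2*(-2 + 5)*(1 + 2*(-2 + 5)) - 53)*109 = (2*3*(1 + 2*3) - 53)*109 = (2*3*(1 + 6) - 53)*109 = (2*3*7 - 53)*109 = (42 - 53)*109 = -11*109 = -1199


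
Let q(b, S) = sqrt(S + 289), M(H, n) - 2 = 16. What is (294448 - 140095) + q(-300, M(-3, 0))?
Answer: 154353 + sqrt(307) ≈ 1.5437e+5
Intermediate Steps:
M(H, n) = 18 (M(H, n) = 2 + 16 = 18)
q(b, S) = sqrt(289 + S)
(294448 - 140095) + q(-300, M(-3, 0)) = (294448 - 140095) + sqrt(289 + 18) = 154353 + sqrt(307)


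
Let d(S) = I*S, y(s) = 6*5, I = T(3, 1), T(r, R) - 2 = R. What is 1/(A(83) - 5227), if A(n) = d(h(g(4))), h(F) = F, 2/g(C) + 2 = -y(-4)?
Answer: -16/83635 ≈ -0.00019131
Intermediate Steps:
T(r, R) = 2 + R
I = 3 (I = 2 + 1 = 3)
y(s) = 30
g(C) = -1/16 (g(C) = 2/(-2 - 1*30) = 2/(-2 - 30) = 2/(-32) = 2*(-1/32) = -1/16)
d(S) = 3*S
A(n) = -3/16 (A(n) = 3*(-1/16) = -3/16)
1/(A(83) - 5227) = 1/(-3/16 - 5227) = 1/(-83635/16) = -16/83635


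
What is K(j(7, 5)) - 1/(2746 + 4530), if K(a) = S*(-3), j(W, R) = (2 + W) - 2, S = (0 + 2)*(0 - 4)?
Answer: 174623/7276 ≈ 24.000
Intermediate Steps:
S = -8 (S = 2*(-4) = -8)
j(W, R) = W
K(a) = 24 (K(a) = -8*(-3) = 24)
K(j(7, 5)) - 1/(2746 + 4530) = 24 - 1/(2746 + 4530) = 24 - 1/7276 = 174623/7276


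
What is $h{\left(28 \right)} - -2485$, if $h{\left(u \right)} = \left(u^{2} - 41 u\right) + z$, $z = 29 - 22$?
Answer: $2128$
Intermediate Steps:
$z = 7$
$h{\left(u \right)} = 7 + u^{2} - 41 u$ ($h{\left(u \right)} = \left(u^{2} - 41 u\right) + 7 = 7 + u^{2} - 41 u$)
$h{\left(28 \right)} - -2485 = \left(7 + 28^{2} - 1148\right) - -2485 = \left(7 + 784 - 1148\right) + 2485 = -357 + 2485 = 2128$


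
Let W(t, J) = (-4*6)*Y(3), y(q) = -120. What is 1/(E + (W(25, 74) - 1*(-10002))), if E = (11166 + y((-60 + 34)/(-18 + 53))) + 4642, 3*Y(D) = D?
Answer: 1/25666 ≈ 3.8962e-5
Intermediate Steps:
Y(D) = D/3
W(t, J) = -24 (W(t, J) = (-4*6)*((1/3)*3) = -24*1 = -24)
E = 15688 (E = (11166 - 120) + 4642 = 11046 + 4642 = 15688)
1/(E + (W(25, 74) - 1*(-10002))) = 1/(15688 + (-24 - 1*(-10002))) = 1/(15688 + (-24 + 10002)) = 1/(15688 + 9978) = 1/25666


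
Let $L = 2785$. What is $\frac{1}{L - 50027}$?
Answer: $- \frac{1}{47242} \approx -2.1168 \cdot 10^{-5}$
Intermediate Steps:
$\frac{1}{L - 50027} = \frac{1}{2785 - 50027} = \frac{1}{-47242} = - \frac{1}{47242}$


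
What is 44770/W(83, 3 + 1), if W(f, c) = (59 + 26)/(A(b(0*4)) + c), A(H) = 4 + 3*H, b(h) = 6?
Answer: 232804/17 ≈ 13694.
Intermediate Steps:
W(f, c) = 85/(22 + c) (W(f, c) = (59 + 26)/((4 + 3*6) + c) = 85/((4 + 18) + c) = 85/(22 + c))
44770/W(83, 3 + 1) = 44770/((85/(22 + (3 + 1)))) = 44770/((85/(22 + 4))) = 44770/((85/26)) = 44770/((85*(1/26))) = 44770/(85/26) = 44770*(26/85) = 232804/17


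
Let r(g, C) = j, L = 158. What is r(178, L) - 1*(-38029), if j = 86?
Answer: 38115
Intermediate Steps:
r(g, C) = 86
r(178, L) - 1*(-38029) = 86 - 1*(-38029) = 86 + 38029 = 38115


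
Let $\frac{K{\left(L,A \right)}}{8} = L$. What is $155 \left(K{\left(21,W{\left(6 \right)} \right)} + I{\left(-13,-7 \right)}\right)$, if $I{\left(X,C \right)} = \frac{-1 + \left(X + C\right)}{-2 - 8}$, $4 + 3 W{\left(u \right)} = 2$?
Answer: $\frac{52731}{2} \approx 26366.0$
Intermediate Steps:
$W{\left(u \right)} = - \frac{2}{3}$ ($W{\left(u \right)} = - \frac{4}{3} + \frac{1}{3} \cdot 2 = - \frac{4}{3} + \frac{2}{3} = - \frac{2}{3}$)
$K{\left(L,A \right)} = 8 L$
$I{\left(X,C \right)} = \frac{1}{10} - \frac{C}{10} - \frac{X}{10}$ ($I{\left(X,C \right)} = \frac{-1 + \left(C + X\right)}{-2 - 8} = \frac{-1 + C + X}{-10} = \left(-1 + C + X\right) \left(- \frac{1}{10}\right) = \frac{1}{10} - \frac{C}{10} - \frac{X}{10}$)
$155 \left(K{\left(21,W{\left(6 \right)} \right)} + I{\left(-13,-7 \right)}\right) = 155 \left(8 \cdot 21 - - \frac{21}{10}\right) = 155 \left(168 + \left(\frac{1}{10} + \frac{7}{10} + \frac{13}{10}\right)\right) = 155 \left(168 + \frac{21}{10}\right) = 155 \cdot \frac{1701}{10} = \frac{52731}{2}$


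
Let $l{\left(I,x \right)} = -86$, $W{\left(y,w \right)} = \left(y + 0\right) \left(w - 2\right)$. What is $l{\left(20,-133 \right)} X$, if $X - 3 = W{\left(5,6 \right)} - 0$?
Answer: $-1978$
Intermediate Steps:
$W{\left(y,w \right)} = y \left(-2 + w\right)$
$X = 23$ ($X = 3 + \left(5 \left(-2 + 6\right) - 0\right) = 3 + \left(5 \cdot 4 + 0\right) = 3 + \left(20 + 0\right) = 3 + 20 = 23$)
$l{\left(20,-133 \right)} X = \left(-86\right) 23 = -1978$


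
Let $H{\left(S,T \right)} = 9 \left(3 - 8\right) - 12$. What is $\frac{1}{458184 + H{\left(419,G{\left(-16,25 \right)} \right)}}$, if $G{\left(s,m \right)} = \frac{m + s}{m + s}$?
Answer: $\frac{1}{458127} \approx 2.1828 \cdot 10^{-6}$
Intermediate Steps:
$G{\left(s,m \right)} = 1$
$H{\left(S,T \right)} = -57$ ($H{\left(S,T \right)} = 9 \left(3 - 8\right) - 12 = 9 \left(-5\right) - 12 = -45 - 12 = -57$)
$\frac{1}{458184 + H{\left(419,G{\left(-16,25 \right)} \right)}} = \frac{1}{458184 - 57} = \frac{1}{458127}$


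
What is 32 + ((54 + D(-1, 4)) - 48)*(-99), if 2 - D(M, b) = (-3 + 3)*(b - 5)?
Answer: -760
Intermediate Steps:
D(M, b) = 2 (D(M, b) = 2 - (-3 + 3)*(b - 5) = 2 - 0*(-5 + b) = 2 - 1*0 = 2 + 0 = 2)
32 + ((54 + D(-1, 4)) - 48)*(-99) = 32 + ((54 + 2) - 48)*(-99) = 32 + (56 - 48)*(-99) = 32 + 8*(-99) = 32 - 792 = -760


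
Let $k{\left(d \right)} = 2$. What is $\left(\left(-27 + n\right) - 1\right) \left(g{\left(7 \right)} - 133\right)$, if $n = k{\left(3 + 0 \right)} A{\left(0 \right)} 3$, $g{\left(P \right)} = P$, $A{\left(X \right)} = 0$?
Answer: $3528$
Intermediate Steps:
$n = 0$ ($n = 2 \cdot 0 \cdot 3 = 0 \cdot 3 = 0$)
$\left(\left(-27 + n\right) - 1\right) \left(g{\left(7 \right)} - 133\right) = \left(\left(-27 + 0\right) - 1\right) \left(7 - 133\right) = \left(-27 - 1\right) \left(-126\right) = \left(-28\right) \left(-126\right) = 3528$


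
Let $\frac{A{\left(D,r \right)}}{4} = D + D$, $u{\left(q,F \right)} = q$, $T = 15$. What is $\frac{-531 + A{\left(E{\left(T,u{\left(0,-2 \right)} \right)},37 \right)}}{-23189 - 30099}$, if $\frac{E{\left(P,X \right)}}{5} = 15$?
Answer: $- \frac{69}{53288} \approx -0.0012949$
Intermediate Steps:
$E{\left(P,X \right)} = 75$ ($E{\left(P,X \right)} = 5 \cdot 15 = 75$)
$A{\left(D,r \right)} = 8 D$ ($A{\left(D,r \right)} = 4 \left(D + D\right) = 4 \cdot 2 D = 8 D$)
$\frac{-531 + A{\left(E{\left(T,u{\left(0,-2 \right)} \right)},37 \right)}}{-23189 - 30099} = \frac{-531 + 8 \cdot 75}{-23189 - 30099} = \frac{-531 + 600}{-53288} = 69 \left(- \frac{1}{53288}\right) = - \frac{69}{53288}$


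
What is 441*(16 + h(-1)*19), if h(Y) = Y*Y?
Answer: 15435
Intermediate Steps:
h(Y) = Y**2
441*(16 + h(-1)*19) = 441*(16 + (-1)**2*19) = 441*(16 + 1*19) = 441*(16 + 19) = 441*35 = 15435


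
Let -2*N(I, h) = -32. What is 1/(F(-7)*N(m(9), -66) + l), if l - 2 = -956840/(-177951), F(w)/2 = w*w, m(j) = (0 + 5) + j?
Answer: 177951/280339910 ≈ 0.00063477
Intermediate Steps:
m(j) = 5 + j
F(w) = 2*w² (F(w) = 2*(w*w) = 2*w²)
N(I, h) = 16 (N(I, h) = -½*(-32) = 16)
l = 1312742/177951 (l = 2 - 956840/(-177951) = 2 - 956840*(-1/177951) = 2 + 956840/177951 = 1312742/177951 ≈ 7.3770)
1/(F(-7)*N(m(9), -66) + l) = 1/((2*(-7)²)*16 + 1312742/177951) = 1/((2*49)*16 + 1312742/177951) = 1/(98*16 + 1312742/177951) = 1/(1568 + 1312742/177951) = 1/(280339910/177951) = 177951/280339910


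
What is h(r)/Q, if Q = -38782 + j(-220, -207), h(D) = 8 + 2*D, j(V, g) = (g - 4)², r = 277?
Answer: 562/5739 ≈ 0.097926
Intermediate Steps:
j(V, g) = (-4 + g)²
Q = 5739 (Q = -38782 + (-4 - 207)² = -38782 + (-211)² = -38782 + 44521 = 5739)
h(r)/Q = (8 + 2*277)/5739 = (8 + 554)*(1/5739) = 562*(1/5739) = 562/5739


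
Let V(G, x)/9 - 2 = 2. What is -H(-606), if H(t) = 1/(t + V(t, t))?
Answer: 1/570 ≈ 0.0017544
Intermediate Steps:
V(G, x) = 36 (V(G, x) = 18 + 9*2 = 18 + 18 = 36)
H(t) = 1/(36 + t) (H(t) = 1/(t + 36) = 1/(36 + t))
-H(-606) = -1/(36 - 606) = -1/(-570) = -1*(-1/570) = 1/570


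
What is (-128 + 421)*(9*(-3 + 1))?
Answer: -5274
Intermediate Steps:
(-128 + 421)*(9*(-3 + 1)) = 293*(9*(-2)) = 293*(-18) = -5274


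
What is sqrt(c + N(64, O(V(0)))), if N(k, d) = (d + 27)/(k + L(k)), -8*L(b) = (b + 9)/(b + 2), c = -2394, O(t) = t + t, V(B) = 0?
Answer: 51*I*sqrt(1046300570)/33719 ≈ 48.924*I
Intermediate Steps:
O(t) = 2*t
L(b) = -(9 + b)/(8*(2 + b)) (L(b) = -(b + 9)/(8*(b + 2)) = -(9 + b)/(8*(2 + b)))
N(k, d) = (27 + d)/(k + (-9 - k)/(8*(2 + k))) (N(k, d) = (d + 27)/(k + (-9 - k)/(8*(2 + k))) = (27 + d)/(k + (-9 - k)/(8*(2 + k))))
sqrt(c + N(64, O(V(0)))) = sqrt(-2394 + 8*(2 + 64)*(27 + 2*0)/(-9 - 1*64 + 8*64*(2 + 64))) = sqrt(-2394 + 8*66*(27 + 0)/(-9 - 64 + 8*64*66)) = sqrt(-2394 + 8*66*27/(-9 - 64 + 33792)) = sqrt(-2394 + 8*66*27/33719) = sqrt(-2394 + 8*(1/33719)*66*27) = sqrt(-2394 + 14256/33719) = sqrt(-80709030/33719) = 51*I*sqrt(1046300570)/33719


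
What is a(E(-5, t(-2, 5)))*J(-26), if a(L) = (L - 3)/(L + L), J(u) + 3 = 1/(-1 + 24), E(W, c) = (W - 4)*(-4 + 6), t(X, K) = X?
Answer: -119/69 ≈ -1.7246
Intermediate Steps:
E(W, c) = -8 + 2*W (E(W, c) = (-4 + W)*2 = -8 + 2*W)
J(u) = -68/23 (J(u) = -3 + 1/(-1 + 24) = -3 + 1/23 = -68/23)
a(L) = (-3 + L)/(2*L) (a(L) = (-3 + L)/((2*L)) = (-3 + L)*(1/(2*L)) = (-3 + L)/(2*L))
a(E(-5, t(-2, 5)))*J(-26) = ((-3 + (-8 + 2*(-5)))/(2*(-8 + 2*(-5))))*(-68/23) = ((-3 + (-8 - 10))/(2*(-8 - 10)))*(-68/23) = ((1/2)*(-3 - 18)/(-18))*(-68/23) = ((1/2)*(-1/18)*(-21))*(-68/23) = (7/12)*(-68/23) = -119/69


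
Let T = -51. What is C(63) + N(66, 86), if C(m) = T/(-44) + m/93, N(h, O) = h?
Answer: 92529/1364 ≈ 67.837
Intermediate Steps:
C(m) = 51/44 + m/93 (C(m) = -51/(-44) + m/93 = -51*(-1/44) + m*(1/93) = 51/44 + m/93)
C(63) + N(66, 86) = (51/44 + (1/93)*63) + 66 = (51/44 + 21/31) + 66 = 2505/1364 + 66 = 92529/1364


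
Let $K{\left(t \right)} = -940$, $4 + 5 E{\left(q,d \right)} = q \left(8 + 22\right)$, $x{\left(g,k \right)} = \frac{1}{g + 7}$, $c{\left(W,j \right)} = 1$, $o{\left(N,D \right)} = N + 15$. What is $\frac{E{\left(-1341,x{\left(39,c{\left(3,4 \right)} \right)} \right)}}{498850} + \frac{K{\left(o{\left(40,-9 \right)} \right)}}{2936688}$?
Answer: $- \frac{15062412499}{915604255500} \approx -0.016451$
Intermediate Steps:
$o{\left(N,D \right)} = 15 + N$
$x{\left(g,k \right)} = \frac{1}{7 + g}$
$E{\left(q,d \right)} = - \frac{4}{5} + 6 q$ ($E{\left(q,d \right)} = - \frac{4}{5} + \frac{q \left(8 + 22\right)}{5} = - \frac{4}{5} + \frac{q 30}{5} = - \frac{4}{5} + \frac{30 q}{5} = - \frac{4}{5} + 6 q$)
$\frac{E{\left(-1341,x{\left(39,c{\left(3,4 \right)} \right)} \right)}}{498850} + \frac{K{\left(o{\left(40,-9 \right)} \right)}}{2936688} = \frac{- \frac{4}{5} + 6 \left(-1341\right)}{498850} - \frac{940}{2936688} = \left(- \frac{4}{5} - 8046\right) \frac{1}{498850} - \frac{235}{734172} = \left(- \frac{40234}{5}\right) \frac{1}{498850} - \frac{235}{734172} = - \frac{20117}{1247125} - \frac{235}{734172} = - \frac{15062412499}{915604255500}$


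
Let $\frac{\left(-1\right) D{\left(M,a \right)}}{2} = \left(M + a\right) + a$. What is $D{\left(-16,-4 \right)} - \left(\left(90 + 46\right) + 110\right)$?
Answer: $-198$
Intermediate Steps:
$D{\left(M,a \right)} = - 4 a - 2 M$ ($D{\left(M,a \right)} = - 2 \left(\left(M + a\right) + a\right) = - 2 \left(M + 2 a\right) = - 4 a - 2 M$)
$D{\left(-16,-4 \right)} - \left(\left(90 + 46\right) + 110\right) = \left(\left(-4\right) \left(-4\right) - -32\right) - \left(\left(90 + 46\right) + 110\right) = \left(16 + 32\right) - \left(136 + 110\right) = 48 - 246 = -198$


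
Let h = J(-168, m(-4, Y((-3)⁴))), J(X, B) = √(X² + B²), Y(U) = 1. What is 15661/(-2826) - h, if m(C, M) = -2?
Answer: -15661/2826 - 2*√7057 ≈ -173.55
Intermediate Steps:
J(X, B) = √(B² + X²)
h = 2*√7057 (h = √((-2)² + (-168)²) = √(4 + 28224) = √28228 = 2*√7057 ≈ 168.01)
15661/(-2826) - h = 15661/(-2826) - 2*√7057 = 15661*(-1/2826) - 2*√7057 = -15661/2826 - 2*√7057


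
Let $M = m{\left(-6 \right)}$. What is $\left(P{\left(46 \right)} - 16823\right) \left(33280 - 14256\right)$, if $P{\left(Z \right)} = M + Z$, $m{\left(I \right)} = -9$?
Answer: $-319336864$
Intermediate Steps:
$M = -9$
$P{\left(Z \right)} = -9 + Z$
$\left(P{\left(46 \right)} - 16823\right) \left(33280 - 14256\right) = \left(\left(-9 + 46\right) - 16823\right) \left(33280 - 14256\right) = \left(37 - 16823\right) 19024 = \left(-16786\right) 19024 = -319336864$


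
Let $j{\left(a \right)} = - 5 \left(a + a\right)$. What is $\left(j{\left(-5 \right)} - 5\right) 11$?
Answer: $495$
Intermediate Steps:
$j{\left(a \right)} = - 10 a$ ($j{\left(a \right)} = - 5 \cdot 2 a = - 10 a$)
$\left(j{\left(-5 \right)} - 5\right) 11 = \left(\left(-10\right) \left(-5\right) - 5\right) 11 = \left(50 - 5\right) 11 = 45 \cdot 11 = 495$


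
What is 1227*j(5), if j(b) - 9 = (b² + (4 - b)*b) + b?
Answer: 41718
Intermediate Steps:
j(b) = 9 + b + b² + b*(4 - b) (j(b) = 9 + ((b² + (4 - b)*b) + b) = 9 + ((b² + b*(4 - b)) + b) = 9 + (b + b² + b*(4 - b)) = 9 + b + b² + b*(4 - b))
1227*j(5) = 1227*(9 + 5*5) = 1227*(9 + 25) = 1227*34 = 41718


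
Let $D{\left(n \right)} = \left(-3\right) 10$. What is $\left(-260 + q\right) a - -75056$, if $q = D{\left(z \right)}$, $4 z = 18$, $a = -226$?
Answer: $140596$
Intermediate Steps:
$z = \frac{9}{2}$ ($z = \frac{1}{4} \cdot 18 = \frac{9}{2} \approx 4.5$)
$D{\left(n \right)} = -30$
$q = -30$
$\left(-260 + q\right) a - -75056 = \left(-260 - 30\right) \left(-226\right) - -75056 = \left(-290\right) \left(-226\right) + 75056 = 65540 + 75056 = 140596$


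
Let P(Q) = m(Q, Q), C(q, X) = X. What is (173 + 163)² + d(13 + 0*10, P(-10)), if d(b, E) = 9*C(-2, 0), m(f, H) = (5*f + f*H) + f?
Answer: 112896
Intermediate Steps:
m(f, H) = 6*f + H*f (m(f, H) = (5*f + H*f) + f = 6*f + H*f)
P(Q) = Q*(6 + Q)
d(b, E) = 0 (d(b, E) = 9*0 = 0)
(173 + 163)² + d(13 + 0*10, P(-10)) = (173 + 163)² + 0 = 336² + 0 = 112896 + 0 = 112896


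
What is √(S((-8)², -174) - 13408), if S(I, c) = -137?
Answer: 3*I*√1505 ≈ 116.38*I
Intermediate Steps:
√(S((-8)², -174) - 13408) = √(-137 - 13408) = √(-13545) = 3*I*√1505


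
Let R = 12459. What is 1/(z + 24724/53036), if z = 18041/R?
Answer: 165193881/316214698 ≈ 0.52241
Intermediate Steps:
z = 18041/12459 ≈ 1.4480
1/(z + 24724/53036) = 1/(18041/12459 + 24724/53036) = 1/(18041/12459 + 24724*(1/53036)) = 1/(18041/12459 + 6181/13259) = 1/(316214698/165193881) = 165193881/316214698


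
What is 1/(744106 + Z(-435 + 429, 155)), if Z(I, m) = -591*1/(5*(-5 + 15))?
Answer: 50/37204709 ≈ 1.3439e-6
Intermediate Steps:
Z(I, m) = -591/50 (Z(I, m) = -591/(5*10) = -591/50)
1/(744106 + Z(-435 + 429, 155)) = 1/(744106 - 591/50) = 1/(37204709/50) = 50/37204709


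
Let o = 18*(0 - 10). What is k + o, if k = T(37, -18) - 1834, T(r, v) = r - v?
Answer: -1959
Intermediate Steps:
o = -180 (o = 18*(-10) = -180)
k = -1779 (k = (37 - 1*(-18)) - 1834 = (37 + 18) - 1834 = 55 - 1834 = -1779)
k + o = -1779 - 180 = -1959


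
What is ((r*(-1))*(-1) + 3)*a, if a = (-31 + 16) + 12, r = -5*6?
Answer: 81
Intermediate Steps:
r = -30
a = -3 (a = -15 + 12 = -3)
((r*(-1))*(-1) + 3)*a = (-30*(-1)*(-1) + 3)*(-3) = (30*(-1) + 3)*(-3) = (-30 + 3)*(-3) = -27*(-3) = 81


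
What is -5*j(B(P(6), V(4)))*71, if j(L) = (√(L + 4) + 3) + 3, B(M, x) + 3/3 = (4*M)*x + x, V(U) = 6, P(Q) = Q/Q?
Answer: -2130 - 355*√33 ≈ -4169.3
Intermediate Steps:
P(Q) = 1
B(M, x) = -1 + x + 4*M*x (B(M, x) = -1 + ((4*M)*x + x) = -1 + (4*M*x + x) = -1 + (x + 4*M*x) = -1 + x + 4*M*x)
j(L) = 6 + √(4 + L) (j(L) = (√(4 + L) + 3) + 3 = (3 + √(4 + L)) + 3 = 6 + √(4 + L))
-5*j(B(P(6), V(4)))*71 = -5*(6 + √(4 + (-1 + 6 + 4*1*6)))*71 = -5*(6 + √(4 + (-1 + 6 + 24)))*71 = -5*(6 + √(4 + 29))*71 = -5*(6 + √33)*71 = (-30 - 5*√33)*71 = -2130 - 355*√33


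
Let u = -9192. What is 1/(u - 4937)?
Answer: -1/14129 ≈ -7.0776e-5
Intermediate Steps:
1/(u - 4937) = 1/(-9192 - 4937) = 1/(-14129) = -1/14129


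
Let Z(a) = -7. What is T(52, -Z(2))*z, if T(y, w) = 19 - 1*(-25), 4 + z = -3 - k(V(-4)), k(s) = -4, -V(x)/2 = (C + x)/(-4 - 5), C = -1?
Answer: -132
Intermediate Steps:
V(x) = -2/9 + 2*x/9 (V(x) = -2*(-1 + x)/(-4 - 5) = -2*(-1 + x)/(-9) = -2*(-1 + x)*(-1)/9 = -2*(1/9 - x/9) = -2/9 + 2*x/9)
z = -3 (z = -4 + (-3 - 1*(-4)) = -4 + (-3 + 4) = -4 + 1 = -3)
T(y, w) = 44 (T(y, w) = 19 + 25 = 44)
T(52, -Z(2))*z = 44*(-3) = -132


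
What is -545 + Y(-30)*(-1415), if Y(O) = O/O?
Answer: -1960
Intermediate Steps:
Y(O) = 1
-545 + Y(-30)*(-1415) = -545 + 1*(-1415) = -545 - 1415 = -1960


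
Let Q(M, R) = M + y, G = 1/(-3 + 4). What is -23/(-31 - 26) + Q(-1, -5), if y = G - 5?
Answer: -262/57 ≈ -4.5965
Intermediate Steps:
G = 1 (G = 1/1 = 1)
y = -4 (y = 1 - 5 = -4)
Q(M, R) = -4 + M (Q(M, R) = M - 4 = -4 + M)
-23/(-31 - 26) + Q(-1, -5) = -23/(-31 - 26) + (-4 - 1) = -23/(-57) - 5 = -1/57*(-23) - 5 = 23/57 - 5 = -262/57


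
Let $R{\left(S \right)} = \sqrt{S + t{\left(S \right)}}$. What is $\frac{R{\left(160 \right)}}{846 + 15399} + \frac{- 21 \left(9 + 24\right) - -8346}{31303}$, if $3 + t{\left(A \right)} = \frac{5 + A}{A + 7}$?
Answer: $\frac{7653}{31303} + \frac{4 \sqrt{275383}}{2712915} \approx 0.24525$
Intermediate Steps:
$t{\left(A \right)} = -3 + \frac{5 + A}{7 + A}$ ($t{\left(A \right)} = -3 + \frac{5 + A}{A + 7} = -3 + \frac{5 + A}{7 + A}$)
$R{\left(S \right)} = \sqrt{S + \frac{2 \left(-8 - S\right)}{7 + S}}$
$\frac{R{\left(160 \right)}}{846 + 15399} + \frac{- 21 \left(9 + 24\right) - -8346}{31303} = \frac{\sqrt{\frac{-16 + 160^{2} + 5 \cdot 160}{7 + 160}}}{846 + 15399} + \frac{- 21 \left(9 + 24\right) - -8346}{31303} = \frac{\sqrt{\frac{-16 + 25600 + 800}{167}}}{16245} + \left(\left(-21\right) 33 + 8346\right) \frac{1}{31303} = \sqrt{\frac{1}{167} \cdot 26384} \cdot \frac{1}{16245} + \left(-693 + 8346\right) \frac{1}{31303} = \sqrt{\frac{26384}{167}} \cdot \frac{1}{16245} + 7653 \cdot \frac{1}{31303} = \frac{4 \sqrt{275383}}{167} \cdot \frac{1}{16245} + \frac{7653}{31303} = \frac{4 \sqrt{275383}}{2712915} + \frac{7653}{31303} = \frac{7653}{31303} + \frac{4 \sqrt{275383}}{2712915}$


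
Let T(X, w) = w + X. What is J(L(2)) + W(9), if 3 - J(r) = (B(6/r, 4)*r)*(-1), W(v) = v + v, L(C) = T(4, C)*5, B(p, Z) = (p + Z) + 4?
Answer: 267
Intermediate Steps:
T(X, w) = X + w
B(p, Z) = 4 + Z + p (B(p, Z) = (Z + p) + 4 = 4 + Z + p)
L(C) = 20 + 5*C (L(C) = (4 + C)*5 = 20 + 5*C)
W(v) = 2*v
J(r) = 3 + r*(8 + 6/r) (J(r) = 3 - (4 + 4 + 6/r)*r*(-1) = 3 - (8 + 6/r)*r*(-1) = 3 - r*(8 + 6/r)*(-1) = 3 - (-1)*r*(8 + 6/r) = 3 + r*(8 + 6/r))
J(L(2)) + W(9) = (9 + 8*(20 + 5*2)) + 2*9 = (9 + 8*(20 + 10)) + 18 = (9 + 8*30) + 18 = (9 + 240) + 18 = 249 + 18 = 267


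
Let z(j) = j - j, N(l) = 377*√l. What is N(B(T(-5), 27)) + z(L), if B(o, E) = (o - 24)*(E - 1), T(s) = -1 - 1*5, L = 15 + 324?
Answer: 754*I*√195 ≈ 10529.0*I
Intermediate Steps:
L = 339
T(s) = -6 (T(s) = -1 - 5 = -6)
B(o, E) = (-1 + E)*(-24 + o) (B(o, E) = (-24 + o)*(-1 + E) = (-1 + E)*(-24 + o))
z(j) = 0
N(B(T(-5), 27)) + z(L) = 377*√(24 - 1*(-6) - 24*27 + 27*(-6)) + 0 = 377*√(24 + 6 - 648 - 162) + 0 = 377*√(-780) + 0 = 377*(2*I*√195) + 0 = 754*I*√195 + 0 = 754*I*√195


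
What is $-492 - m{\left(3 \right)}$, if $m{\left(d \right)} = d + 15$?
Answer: $-510$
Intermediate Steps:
$m{\left(d \right)} = 15 + d$
$-492 - m{\left(3 \right)} = -492 - \left(15 + 3\right) = -492 - 18 = -510$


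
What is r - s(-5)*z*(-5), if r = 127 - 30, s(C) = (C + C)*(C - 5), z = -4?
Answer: -1903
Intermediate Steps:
s(C) = 2*C*(-5 + C) (s(C) = (2*C)*(-5 + C) = 2*C*(-5 + C))
r = 97
r - s(-5)*z*(-5) = 97 - (2*(-5)*(-5 - 5))*(-4)*(-5) = 97 - (2*(-5)*(-10))*(-4)*(-5) = 97 - 100*(-4)*(-5) = 97 - (-400)*(-5) = 97 - 1*2000 = 97 - 2000 = -1903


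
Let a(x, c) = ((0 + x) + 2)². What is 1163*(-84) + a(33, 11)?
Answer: -96467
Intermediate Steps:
a(x, c) = (2 + x)² (a(x, c) = (x + 2)² = (2 + x)²)
1163*(-84) + a(33, 11) = 1163*(-84) + (2 + 33)² = -97692 + 35² = -97692 + 1225 = -96467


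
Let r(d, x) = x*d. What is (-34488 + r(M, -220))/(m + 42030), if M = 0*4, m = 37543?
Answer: -34488/79573 ≈ -0.43341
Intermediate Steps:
M = 0
r(d, x) = d*x
(-34488 + r(M, -220))/(m + 42030) = (-34488 + 0*(-220))/(37543 + 42030) = (-34488 + 0)/79573 = -34488*1/79573 = -34488/79573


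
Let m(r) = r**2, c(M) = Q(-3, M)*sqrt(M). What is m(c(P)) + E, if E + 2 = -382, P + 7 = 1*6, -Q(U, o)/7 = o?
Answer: -433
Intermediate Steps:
Q(U, o) = -7*o
P = -1 (P = -7 + 1*6 = -7 + 6 = -1)
E = -384 (E = -2 - 382 = -384)
c(M) = -7*M**(3/2) (c(M) = (-7*M)*sqrt(M) = -7*M**(3/2))
m(c(P)) + E = (-(-7)*I)**2 - 384 = (7*I)**2 - 384 = -49 - 384 = -433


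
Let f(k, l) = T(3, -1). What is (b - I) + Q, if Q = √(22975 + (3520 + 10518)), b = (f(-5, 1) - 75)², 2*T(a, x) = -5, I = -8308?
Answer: 57257/4 + √37013 ≈ 14507.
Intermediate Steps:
T(a, x) = -5/2 (T(a, x) = (½)*(-5) = -5/2)
f(k, l) = -5/2
b = 24025/4 (b = (-5/2 - 75)² = (-155/2)² = 24025/4 ≈ 6006.3)
Q = √37013 (Q = √(22975 + 14038) = √37013 ≈ 192.39)
(b - I) + Q = (24025/4 - 1*(-8308)) + √37013 = (24025/4 + 8308) + √37013 = 57257/4 + √37013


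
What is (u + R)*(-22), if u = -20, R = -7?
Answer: 594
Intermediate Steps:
(u + R)*(-22) = (-20 - 7)*(-22) = -27*(-22) = 594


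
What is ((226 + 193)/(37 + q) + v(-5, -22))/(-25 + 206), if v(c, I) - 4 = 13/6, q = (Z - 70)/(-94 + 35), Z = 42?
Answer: 76711/800382 ≈ 0.095843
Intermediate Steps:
q = 28/59 (q = (42 - 70)/(-94 + 35) = -28/(-59) = -28*(-1/59) = 28/59 ≈ 0.47458)
v(c, I) = 37/6 (v(c, I) = 4 + 13/6 = 37/6)
((226 + 193)/(37 + q) + v(-5, -22))/(-25 + 206) = ((226 + 193)/(37 + 28/59) + 37/6)/(-25 + 206) = (419/(2211/59) + 37/6)/181 = (419*(59/2211) + 37/6)*(1/181) = (24721/2211 + 37/6)*(1/181) = (76711/4422)*(1/181) = 76711/800382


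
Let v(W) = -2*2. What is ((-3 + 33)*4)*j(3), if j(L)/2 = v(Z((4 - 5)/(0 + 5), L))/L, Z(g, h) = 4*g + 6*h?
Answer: -320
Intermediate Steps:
v(W) = -4
j(L) = -8/L (j(L) = 2*(-4/L) = -8/L)
((-3 + 33)*4)*j(3) = ((-3 + 33)*4)*(-8/3) = (30*4)*(-8*⅓) = 120*(-8/3) = -320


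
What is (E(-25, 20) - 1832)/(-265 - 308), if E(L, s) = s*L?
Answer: 2332/573 ≈ 4.0698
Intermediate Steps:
E(L, s) = L*s
(E(-25, 20) - 1832)/(-265 - 308) = (-25*20 - 1832)/(-265 - 308) = (-500 - 1832)/(-573) = -2332*(-1/573) = 2332/573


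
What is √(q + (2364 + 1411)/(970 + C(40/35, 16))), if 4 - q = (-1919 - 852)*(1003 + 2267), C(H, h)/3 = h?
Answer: 29*√11165655086/1018 ≈ 3010.2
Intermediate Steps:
C(H, h) = 3*h
q = 9061174 (q = 4 - (-1919 - 852)*(1003 + 2267) = 4 - (-2771)*3270 = 4 - 1*(-9061170) = 4 + 9061170 = 9061174)
√(q + (2364 + 1411)/(970 + C(40/35, 16))) = √(9061174 + (2364 + 1411)/(970 + 3*16)) = √(9061174 + 3775/(970 + 48)) = √(9061174 + 3775/1018) = √(9224278907/1018) = 29*√11165655086/1018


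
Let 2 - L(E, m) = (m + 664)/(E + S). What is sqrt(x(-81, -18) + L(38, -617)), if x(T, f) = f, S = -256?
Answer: I*sqrt(750138)/218 ≈ 3.973*I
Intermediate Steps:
L(E, m) = 2 - (664 + m)/(-256 + E) (L(E, m) = 2 - (m + 664)/(E - 256) = 2 - (664 + m)/(-256 + E))
sqrt(x(-81, -18) + L(38, -617)) = sqrt(-18 + (-1176 - 1*(-617) + 2*38)/(-256 + 38)) = sqrt(-18 + (-1176 + 617 + 76)/(-218)) = sqrt(-18 - 1/218*(-483)) = sqrt(-18 + 483/218) = sqrt(-3441/218) = I*sqrt(750138)/218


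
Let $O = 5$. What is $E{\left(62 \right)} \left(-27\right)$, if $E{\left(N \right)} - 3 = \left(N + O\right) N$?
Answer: $-112239$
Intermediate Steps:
$E{\left(N \right)} = 3 + N \left(5 + N\right)$ ($E{\left(N \right)} = 3 + \left(N + 5\right) N = 3 + \left(5 + N\right) N = 3 + N \left(5 + N\right)$)
$E{\left(62 \right)} \left(-27\right) = \left(3 + 62^{2} + 5 \cdot 62\right) \left(-27\right) = \left(3 + 3844 + 310\right) \left(-27\right) = 4157 \left(-27\right) = -112239$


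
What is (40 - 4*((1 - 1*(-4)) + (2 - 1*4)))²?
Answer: 784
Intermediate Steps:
(40 - 4*((1 - 1*(-4)) + (2 - 1*4)))² = (40 - 4*((1 + 4) + (2 - 4)))² = (40 - 4*(5 - 2))² = (40 - 4*3)² = (40 - 12)² = 28² = 784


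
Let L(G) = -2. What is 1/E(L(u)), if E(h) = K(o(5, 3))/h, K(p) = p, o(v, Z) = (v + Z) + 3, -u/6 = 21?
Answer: -2/11 ≈ -0.18182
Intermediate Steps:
u = -126 (u = -6*21 = -126)
o(v, Z) = 3 + Z + v (o(v, Z) = (Z + v) + 3 = 3 + Z + v)
E(h) = 11/h (E(h) = (3 + 3 + 5)/h = 11/h)
1/E(L(u)) = 1/(11/(-2)) = 1/(11*(-½)) = 1/(-11/2) = -2/11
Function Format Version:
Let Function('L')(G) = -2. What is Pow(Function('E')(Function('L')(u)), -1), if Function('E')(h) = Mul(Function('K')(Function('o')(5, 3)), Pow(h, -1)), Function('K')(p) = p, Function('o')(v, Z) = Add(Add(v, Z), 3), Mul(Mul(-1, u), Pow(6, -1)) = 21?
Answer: Rational(-2, 11) ≈ -0.18182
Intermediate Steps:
u = -126 (u = Mul(-6, 21) = -126)
Function('o')(v, Z) = Add(3, Z, v) (Function('o')(v, Z) = Add(Add(Z, v), 3) = Add(3, Z, v))
Function('E')(h) = Mul(11, Pow(h, -1)) (Function('E')(h) = Mul(Add(3, 3, 5), Pow(h, -1)) = Mul(11, Pow(h, -1)))
Pow(Function('E')(Function('L')(u)), -1) = Pow(Mul(11, Pow(-2, -1)), -1) = Pow(Mul(11, Rational(-1, 2)), -1) = Pow(Rational(-11, 2), -1) = Rational(-2, 11)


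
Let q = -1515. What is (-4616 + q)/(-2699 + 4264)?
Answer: -6131/1565 ≈ -3.9176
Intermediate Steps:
(-4616 + q)/(-2699 + 4264) = (-4616 - 1515)/(-2699 + 4264) = -6131/1565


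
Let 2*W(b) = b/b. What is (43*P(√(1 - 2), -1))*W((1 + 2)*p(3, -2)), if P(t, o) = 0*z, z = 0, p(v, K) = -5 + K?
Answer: 0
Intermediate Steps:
W(b) = ½ (W(b) = (b/b)/2 = (½)*1 = ½)
P(t, o) = 0 (P(t, o) = 0*0 = 0)
(43*P(√(1 - 2), -1))*W((1 + 2)*p(3, -2)) = (43*0)*(½) = 0*(½) = 0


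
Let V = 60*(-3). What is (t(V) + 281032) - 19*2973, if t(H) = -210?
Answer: 224335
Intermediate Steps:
V = -180
(t(V) + 281032) - 19*2973 = (-210 + 281032) - 19*2973 = 280822 - 56487 = 224335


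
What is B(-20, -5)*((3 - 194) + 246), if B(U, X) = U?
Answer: -1100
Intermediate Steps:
B(-20, -5)*((3 - 194) + 246) = -20*((3 - 194) + 246) = -20*(-191 + 246) = -20*55 = -1100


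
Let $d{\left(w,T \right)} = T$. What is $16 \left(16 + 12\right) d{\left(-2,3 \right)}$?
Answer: $1344$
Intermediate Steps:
$16 \left(16 + 12\right) d{\left(-2,3 \right)} = 16 \left(16 + 12\right) 3 = 16 \cdot 28 \cdot 3 = 448 \cdot 3 = 1344$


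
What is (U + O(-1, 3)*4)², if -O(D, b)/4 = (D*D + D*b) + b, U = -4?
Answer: 400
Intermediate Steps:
O(D, b) = -4*b - 4*D² - 4*D*b (O(D, b) = -4*((D*D + D*b) + b) = -4*((D² + D*b) + b) = -4*(b + D² + D*b) = -4*b - 4*D² - 4*D*b)
(U + O(-1, 3)*4)² = (-4 + (-4*3 - 4*(-1)² - 4*(-1)*3)*4)² = (-4 + (-12 - 4*1 + 12)*4)² = (-4 + (-12 - 4 + 12)*4)² = (-4 - 4*4)² = (-4 - 16)² = (-20)² = 400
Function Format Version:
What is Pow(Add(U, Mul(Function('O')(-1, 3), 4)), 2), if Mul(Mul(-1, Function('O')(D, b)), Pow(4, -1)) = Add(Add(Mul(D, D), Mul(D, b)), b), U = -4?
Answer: 400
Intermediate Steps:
Function('O')(D, b) = Add(Mul(-4, b), Mul(-4, Pow(D, 2)), Mul(-4, D, b)) (Function('O')(D, b) = Mul(-4, Add(Add(Mul(D, D), Mul(D, b)), b)) = Mul(-4, Add(Add(Pow(D, 2), Mul(D, b)), b)) = Mul(-4, Add(b, Pow(D, 2), Mul(D, b))) = Add(Mul(-4, b), Mul(-4, Pow(D, 2)), Mul(-4, D, b)))
Pow(Add(U, Mul(Function('O')(-1, 3), 4)), 2) = Pow(Add(-4, Mul(Add(Mul(-4, 3), Mul(-4, Pow(-1, 2)), Mul(-4, -1, 3)), 4)), 2) = Pow(Add(-4, Mul(Add(-12, Mul(-4, 1), 12), 4)), 2) = Pow(Add(-4, Mul(Add(-12, -4, 12), 4)), 2) = Pow(Add(-4, Mul(-4, 4)), 2) = Pow(Add(-4, -16), 2) = Pow(-20, 2) = 400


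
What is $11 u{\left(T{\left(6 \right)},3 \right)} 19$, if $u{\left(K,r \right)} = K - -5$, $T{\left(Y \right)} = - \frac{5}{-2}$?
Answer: $\frac{3135}{2} \approx 1567.5$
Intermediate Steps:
$T{\left(Y \right)} = \frac{5}{2}$ ($T{\left(Y \right)} = \left(-5\right) \left(- \frac{1}{2}\right) = \frac{5}{2}$)
$u{\left(K,r \right)} = 5 + K$ ($u{\left(K,r \right)} = K + 5 = 5 + K$)
$11 u{\left(T{\left(6 \right)},3 \right)} 19 = 11 \left(5 + \frac{5}{2}\right) 19 = 11 \cdot \frac{15}{2} \cdot 19 = \frac{165}{2} \cdot 19 = \frac{3135}{2}$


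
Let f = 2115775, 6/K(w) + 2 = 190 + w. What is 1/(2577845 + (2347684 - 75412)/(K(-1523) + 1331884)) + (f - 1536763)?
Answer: 442324574321991297889/763929891473225 ≈ 5.7901e+5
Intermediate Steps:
K(w) = 6/(188 + w) (K(w) = 6/(-2 + (190 + w)) = 6/(188 + w))
1/(2577845 + (2347684 - 75412)/(K(-1523) + 1331884)) + (f - 1536763) = 1/(2577845 + (2347684 - 75412)/(6/(188 - 1523) + 1331884)) + (2115775 - 1536763) = 1/(2577845 + 2272272/(6/(-1335) + 1331884)) + 579012 = 1/(2577845 + 2272272/(6*(-1/1335) + 1331884)) + 579012 = 1/(2577845 + 2272272/(-2/445 + 1331884)) + 579012 = 1/(2577845 + 2272272/(592688378/445)) + 579012 = 1/(2577845 + 2272272*(445/592688378)) + 579012 = 1/(2577845 + 505580520/296344189) + 579012 = 1/(763929891473225/296344189) + 579012 = 296344189/763929891473225 + 579012 = 442324574321991297889/763929891473225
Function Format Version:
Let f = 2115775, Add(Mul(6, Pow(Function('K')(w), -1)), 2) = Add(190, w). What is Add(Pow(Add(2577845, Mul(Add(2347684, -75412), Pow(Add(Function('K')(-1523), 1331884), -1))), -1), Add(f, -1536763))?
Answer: Rational(442324574321991297889, 763929891473225) ≈ 5.7901e+5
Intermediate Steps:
Function('K')(w) = Mul(6, Pow(Add(188, w), -1)) (Function('K')(w) = Mul(6, Pow(Add(-2, Add(190, w)), -1)) = Mul(6, Pow(Add(188, w), -1)))
Add(Pow(Add(2577845, Mul(Add(2347684, -75412), Pow(Add(Function('K')(-1523), 1331884), -1))), -1), Add(f, -1536763)) = Add(Pow(Add(2577845, Mul(Add(2347684, -75412), Pow(Add(Mul(6, Pow(Add(188, -1523), -1)), 1331884), -1))), -1), Add(2115775, -1536763)) = Add(Pow(Add(2577845, Mul(2272272, Pow(Add(Mul(6, Pow(-1335, -1)), 1331884), -1))), -1), 579012) = Add(Pow(Add(2577845, Mul(2272272, Pow(Add(Mul(6, Rational(-1, 1335)), 1331884), -1))), -1), 579012) = Add(Pow(Add(2577845, Mul(2272272, Pow(Add(Rational(-2, 445), 1331884), -1))), -1), 579012) = Add(Pow(Add(2577845, Mul(2272272, Pow(Rational(592688378, 445), -1))), -1), 579012) = Add(Pow(Add(2577845, Mul(2272272, Rational(445, 592688378))), -1), 579012) = Add(Pow(Add(2577845, Rational(505580520, 296344189)), -1), 579012) = Add(Pow(Rational(763929891473225, 296344189), -1), 579012) = Add(Rational(296344189, 763929891473225), 579012) = Rational(442324574321991297889, 763929891473225)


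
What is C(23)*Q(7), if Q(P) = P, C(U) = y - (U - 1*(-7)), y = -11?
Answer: -287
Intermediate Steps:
C(U) = -18 - U (C(U) = -11 - (U - 1*(-7)) = -11 - (U + 7) = -11 - (7 + U) = -11 + (-7 - U) = -18 - U)
C(23)*Q(7) = (-18 - 1*23)*7 = (-18 - 23)*7 = -41*7 = -287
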